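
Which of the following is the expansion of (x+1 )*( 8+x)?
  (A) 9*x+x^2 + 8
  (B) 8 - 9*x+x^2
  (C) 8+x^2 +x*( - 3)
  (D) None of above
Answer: A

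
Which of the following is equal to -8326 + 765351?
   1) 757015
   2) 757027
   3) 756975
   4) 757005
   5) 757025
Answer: 5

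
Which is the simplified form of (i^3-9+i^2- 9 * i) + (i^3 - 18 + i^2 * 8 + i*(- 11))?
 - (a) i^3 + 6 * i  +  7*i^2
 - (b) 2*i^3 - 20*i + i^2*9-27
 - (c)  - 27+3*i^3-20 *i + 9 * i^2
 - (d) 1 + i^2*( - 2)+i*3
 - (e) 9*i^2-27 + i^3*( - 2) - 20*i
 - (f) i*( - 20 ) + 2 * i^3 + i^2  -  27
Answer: b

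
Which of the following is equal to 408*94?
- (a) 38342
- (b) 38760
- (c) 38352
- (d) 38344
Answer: c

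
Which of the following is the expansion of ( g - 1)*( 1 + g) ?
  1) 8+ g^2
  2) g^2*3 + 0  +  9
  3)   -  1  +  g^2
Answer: 3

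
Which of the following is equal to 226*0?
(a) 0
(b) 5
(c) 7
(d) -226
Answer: a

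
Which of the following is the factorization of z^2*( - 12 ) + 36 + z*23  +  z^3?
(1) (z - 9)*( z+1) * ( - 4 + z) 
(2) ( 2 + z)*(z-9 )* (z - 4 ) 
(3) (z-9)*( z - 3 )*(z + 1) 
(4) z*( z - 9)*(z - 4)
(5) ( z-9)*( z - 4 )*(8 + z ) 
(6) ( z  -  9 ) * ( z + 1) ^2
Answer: 1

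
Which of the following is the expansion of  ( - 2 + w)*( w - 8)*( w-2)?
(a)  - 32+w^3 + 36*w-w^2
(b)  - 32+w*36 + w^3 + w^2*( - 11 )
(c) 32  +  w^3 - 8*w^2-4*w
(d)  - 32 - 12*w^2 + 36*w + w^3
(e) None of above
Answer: d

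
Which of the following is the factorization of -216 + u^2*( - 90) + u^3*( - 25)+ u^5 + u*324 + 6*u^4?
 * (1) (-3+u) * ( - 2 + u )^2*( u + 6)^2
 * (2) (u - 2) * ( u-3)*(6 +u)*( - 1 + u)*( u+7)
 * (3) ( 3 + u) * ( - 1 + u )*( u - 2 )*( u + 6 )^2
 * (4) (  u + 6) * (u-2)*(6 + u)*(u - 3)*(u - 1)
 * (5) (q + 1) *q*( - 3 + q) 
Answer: 4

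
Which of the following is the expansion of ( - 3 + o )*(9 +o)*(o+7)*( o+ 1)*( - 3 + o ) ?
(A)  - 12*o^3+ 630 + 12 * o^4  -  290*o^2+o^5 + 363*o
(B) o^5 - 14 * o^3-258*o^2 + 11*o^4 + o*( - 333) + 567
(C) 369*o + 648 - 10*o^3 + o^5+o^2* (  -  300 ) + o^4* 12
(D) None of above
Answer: D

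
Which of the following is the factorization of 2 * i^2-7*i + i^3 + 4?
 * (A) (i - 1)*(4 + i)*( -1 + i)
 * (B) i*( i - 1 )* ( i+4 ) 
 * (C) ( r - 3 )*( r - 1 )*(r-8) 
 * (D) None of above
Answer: A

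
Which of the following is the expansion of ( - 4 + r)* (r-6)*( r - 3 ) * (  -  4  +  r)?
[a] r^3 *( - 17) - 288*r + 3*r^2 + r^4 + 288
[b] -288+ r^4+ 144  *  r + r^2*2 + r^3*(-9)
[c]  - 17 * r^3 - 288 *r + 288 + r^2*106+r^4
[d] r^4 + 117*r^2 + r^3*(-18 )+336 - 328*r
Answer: c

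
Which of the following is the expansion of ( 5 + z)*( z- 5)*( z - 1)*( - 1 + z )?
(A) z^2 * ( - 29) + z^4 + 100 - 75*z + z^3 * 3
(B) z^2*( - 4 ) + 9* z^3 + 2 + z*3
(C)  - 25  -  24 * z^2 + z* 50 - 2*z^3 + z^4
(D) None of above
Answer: C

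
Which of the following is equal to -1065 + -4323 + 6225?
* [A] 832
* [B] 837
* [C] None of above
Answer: B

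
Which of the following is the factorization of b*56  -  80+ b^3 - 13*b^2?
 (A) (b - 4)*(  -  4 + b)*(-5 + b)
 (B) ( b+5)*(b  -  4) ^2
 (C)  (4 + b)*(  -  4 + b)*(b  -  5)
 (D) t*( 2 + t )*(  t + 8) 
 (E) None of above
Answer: A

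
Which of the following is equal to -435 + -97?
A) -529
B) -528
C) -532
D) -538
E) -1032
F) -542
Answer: C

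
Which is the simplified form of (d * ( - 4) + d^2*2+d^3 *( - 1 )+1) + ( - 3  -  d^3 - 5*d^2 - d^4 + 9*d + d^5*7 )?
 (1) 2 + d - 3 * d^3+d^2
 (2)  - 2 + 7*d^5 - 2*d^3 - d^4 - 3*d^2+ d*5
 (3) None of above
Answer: 2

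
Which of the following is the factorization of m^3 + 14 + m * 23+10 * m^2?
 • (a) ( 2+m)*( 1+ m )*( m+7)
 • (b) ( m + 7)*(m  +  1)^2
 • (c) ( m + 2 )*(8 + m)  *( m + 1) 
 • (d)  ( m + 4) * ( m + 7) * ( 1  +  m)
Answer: a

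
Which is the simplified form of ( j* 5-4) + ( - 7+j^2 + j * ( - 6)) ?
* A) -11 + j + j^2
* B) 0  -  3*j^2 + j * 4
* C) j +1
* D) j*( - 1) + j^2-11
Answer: D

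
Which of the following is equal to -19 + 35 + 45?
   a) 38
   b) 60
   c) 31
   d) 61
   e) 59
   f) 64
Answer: d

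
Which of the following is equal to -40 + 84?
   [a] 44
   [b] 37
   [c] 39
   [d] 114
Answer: a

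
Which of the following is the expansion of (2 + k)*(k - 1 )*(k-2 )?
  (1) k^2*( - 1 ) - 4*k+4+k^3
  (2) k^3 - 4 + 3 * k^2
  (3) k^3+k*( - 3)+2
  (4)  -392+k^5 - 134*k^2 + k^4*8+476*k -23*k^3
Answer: 1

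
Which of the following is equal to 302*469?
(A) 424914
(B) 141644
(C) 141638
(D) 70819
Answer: C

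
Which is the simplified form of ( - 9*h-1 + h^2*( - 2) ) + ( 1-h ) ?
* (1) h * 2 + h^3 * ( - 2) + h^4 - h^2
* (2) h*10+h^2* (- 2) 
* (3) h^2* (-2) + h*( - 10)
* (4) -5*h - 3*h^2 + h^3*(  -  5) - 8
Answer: 3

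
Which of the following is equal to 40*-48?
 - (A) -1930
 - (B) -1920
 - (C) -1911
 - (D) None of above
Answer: B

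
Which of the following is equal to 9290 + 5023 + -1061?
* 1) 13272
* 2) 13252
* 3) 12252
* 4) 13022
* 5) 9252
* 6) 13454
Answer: 2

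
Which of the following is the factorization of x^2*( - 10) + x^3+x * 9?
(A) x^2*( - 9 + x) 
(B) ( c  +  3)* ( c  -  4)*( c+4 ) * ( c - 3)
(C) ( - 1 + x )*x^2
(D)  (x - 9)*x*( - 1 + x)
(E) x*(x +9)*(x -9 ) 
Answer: D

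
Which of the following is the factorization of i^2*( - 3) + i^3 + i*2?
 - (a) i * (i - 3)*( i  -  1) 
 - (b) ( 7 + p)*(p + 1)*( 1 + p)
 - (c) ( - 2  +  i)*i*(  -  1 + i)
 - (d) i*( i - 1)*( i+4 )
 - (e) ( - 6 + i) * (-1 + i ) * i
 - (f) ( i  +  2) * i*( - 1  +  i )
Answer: c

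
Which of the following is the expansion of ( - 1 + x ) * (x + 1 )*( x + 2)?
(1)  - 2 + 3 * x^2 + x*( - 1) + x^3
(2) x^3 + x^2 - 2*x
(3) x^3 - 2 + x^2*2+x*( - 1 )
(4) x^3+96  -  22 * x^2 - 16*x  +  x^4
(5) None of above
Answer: 3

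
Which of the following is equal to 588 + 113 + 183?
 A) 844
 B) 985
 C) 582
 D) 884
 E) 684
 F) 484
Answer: D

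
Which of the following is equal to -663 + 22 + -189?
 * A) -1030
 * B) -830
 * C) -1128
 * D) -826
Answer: B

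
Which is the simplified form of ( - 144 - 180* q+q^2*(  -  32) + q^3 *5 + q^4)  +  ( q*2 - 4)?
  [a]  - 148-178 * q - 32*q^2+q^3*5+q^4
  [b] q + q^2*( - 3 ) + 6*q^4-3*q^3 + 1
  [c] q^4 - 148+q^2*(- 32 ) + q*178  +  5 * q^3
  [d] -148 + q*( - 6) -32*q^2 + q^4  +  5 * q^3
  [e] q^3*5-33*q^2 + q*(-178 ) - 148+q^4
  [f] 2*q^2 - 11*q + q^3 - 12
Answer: a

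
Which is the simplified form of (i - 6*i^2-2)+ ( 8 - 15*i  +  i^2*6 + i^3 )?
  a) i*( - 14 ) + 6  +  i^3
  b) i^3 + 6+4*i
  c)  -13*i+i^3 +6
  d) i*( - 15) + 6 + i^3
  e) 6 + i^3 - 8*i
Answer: a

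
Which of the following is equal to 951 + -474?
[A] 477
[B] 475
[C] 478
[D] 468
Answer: A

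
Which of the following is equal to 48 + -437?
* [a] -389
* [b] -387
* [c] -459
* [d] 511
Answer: a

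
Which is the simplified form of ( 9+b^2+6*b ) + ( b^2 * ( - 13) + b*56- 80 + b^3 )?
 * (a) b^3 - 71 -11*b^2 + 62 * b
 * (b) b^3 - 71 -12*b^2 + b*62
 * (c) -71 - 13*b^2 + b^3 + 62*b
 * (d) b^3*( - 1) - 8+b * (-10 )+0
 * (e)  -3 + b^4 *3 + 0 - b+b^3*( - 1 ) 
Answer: b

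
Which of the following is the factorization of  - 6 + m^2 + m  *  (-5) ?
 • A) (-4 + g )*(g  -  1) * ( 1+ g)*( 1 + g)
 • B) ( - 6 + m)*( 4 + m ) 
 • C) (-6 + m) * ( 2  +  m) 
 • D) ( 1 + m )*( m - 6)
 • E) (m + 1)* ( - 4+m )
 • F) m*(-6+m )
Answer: D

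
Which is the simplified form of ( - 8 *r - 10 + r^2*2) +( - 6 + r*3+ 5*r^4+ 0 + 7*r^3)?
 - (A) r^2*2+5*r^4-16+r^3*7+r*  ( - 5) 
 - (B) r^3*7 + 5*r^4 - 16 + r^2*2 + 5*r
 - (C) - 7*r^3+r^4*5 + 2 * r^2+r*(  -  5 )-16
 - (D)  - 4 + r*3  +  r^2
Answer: A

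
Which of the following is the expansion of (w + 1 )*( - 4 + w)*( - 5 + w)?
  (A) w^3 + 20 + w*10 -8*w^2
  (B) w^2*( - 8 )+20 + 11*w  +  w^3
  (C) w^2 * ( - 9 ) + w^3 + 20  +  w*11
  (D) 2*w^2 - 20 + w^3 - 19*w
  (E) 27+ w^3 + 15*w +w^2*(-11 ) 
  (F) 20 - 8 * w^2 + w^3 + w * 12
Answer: B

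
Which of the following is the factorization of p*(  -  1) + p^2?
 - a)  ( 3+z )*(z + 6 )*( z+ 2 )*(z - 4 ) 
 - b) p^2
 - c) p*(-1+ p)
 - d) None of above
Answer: c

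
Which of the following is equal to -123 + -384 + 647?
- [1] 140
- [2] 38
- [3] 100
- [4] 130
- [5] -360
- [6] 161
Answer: 1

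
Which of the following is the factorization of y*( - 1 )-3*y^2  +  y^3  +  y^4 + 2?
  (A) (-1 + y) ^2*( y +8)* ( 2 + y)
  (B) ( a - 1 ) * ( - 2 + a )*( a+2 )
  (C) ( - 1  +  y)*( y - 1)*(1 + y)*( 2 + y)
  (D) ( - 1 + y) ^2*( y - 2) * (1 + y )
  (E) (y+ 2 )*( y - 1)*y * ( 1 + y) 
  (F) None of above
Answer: C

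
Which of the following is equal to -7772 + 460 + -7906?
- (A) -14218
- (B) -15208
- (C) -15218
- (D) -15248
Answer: C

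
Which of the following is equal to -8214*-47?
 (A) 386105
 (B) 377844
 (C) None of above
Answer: C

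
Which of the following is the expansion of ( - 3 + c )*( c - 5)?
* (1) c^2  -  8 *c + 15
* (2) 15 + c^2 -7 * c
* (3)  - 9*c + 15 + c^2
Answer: 1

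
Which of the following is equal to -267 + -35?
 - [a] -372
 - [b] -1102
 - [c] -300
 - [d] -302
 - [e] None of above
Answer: d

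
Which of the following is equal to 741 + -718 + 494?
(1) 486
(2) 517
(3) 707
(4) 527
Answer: 2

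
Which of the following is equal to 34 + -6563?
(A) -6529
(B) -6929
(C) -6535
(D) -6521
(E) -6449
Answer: A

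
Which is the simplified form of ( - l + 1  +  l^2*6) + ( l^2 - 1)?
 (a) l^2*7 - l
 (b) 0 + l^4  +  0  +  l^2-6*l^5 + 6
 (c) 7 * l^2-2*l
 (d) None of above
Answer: a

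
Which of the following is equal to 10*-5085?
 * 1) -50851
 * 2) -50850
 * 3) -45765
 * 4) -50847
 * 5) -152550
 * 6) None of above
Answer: 2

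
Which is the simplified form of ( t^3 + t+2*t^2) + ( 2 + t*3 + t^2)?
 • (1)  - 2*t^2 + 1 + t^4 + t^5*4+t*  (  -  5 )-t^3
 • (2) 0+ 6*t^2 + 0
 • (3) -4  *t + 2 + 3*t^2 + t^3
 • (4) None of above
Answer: 4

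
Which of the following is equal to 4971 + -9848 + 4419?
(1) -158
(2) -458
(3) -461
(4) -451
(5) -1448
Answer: 2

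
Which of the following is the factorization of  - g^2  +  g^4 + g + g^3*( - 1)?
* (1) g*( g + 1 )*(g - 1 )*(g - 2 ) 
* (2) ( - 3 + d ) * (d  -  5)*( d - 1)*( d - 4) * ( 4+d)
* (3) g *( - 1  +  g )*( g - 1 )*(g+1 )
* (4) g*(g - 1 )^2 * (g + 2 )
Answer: 3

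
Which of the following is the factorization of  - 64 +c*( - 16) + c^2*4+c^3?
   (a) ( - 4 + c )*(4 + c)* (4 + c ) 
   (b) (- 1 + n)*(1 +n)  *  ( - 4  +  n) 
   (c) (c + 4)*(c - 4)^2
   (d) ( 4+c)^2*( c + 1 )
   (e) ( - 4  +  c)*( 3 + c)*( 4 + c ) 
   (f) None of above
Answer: a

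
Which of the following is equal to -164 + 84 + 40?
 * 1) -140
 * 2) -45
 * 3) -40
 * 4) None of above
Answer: 3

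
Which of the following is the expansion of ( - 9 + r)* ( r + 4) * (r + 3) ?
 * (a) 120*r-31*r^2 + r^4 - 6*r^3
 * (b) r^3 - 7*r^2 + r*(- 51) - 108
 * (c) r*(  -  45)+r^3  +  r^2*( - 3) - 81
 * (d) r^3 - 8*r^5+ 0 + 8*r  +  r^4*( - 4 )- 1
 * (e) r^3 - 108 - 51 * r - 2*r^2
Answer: e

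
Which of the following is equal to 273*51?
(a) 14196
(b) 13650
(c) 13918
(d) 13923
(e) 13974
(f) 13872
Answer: d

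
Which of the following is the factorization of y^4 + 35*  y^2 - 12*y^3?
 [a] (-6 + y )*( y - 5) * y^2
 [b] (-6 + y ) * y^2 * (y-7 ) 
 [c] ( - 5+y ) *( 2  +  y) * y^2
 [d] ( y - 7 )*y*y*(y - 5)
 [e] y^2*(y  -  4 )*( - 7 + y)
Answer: d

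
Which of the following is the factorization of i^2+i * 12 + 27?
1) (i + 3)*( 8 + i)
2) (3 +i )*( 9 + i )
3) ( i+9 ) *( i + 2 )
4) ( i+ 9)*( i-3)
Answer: 2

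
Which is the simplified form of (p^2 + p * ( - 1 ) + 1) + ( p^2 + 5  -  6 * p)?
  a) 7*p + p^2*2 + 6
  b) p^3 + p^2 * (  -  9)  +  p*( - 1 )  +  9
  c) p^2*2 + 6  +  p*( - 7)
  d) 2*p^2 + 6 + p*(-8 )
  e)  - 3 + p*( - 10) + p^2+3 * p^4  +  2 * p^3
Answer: c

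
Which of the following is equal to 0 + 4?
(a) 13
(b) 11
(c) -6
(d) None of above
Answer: d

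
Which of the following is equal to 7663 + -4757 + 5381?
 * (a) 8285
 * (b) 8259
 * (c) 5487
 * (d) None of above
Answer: d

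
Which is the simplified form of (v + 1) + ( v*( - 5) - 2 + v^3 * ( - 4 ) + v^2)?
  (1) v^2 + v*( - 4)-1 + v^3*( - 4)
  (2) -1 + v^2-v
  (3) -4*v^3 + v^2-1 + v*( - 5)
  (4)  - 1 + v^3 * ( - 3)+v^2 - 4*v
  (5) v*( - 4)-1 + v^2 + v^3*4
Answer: 1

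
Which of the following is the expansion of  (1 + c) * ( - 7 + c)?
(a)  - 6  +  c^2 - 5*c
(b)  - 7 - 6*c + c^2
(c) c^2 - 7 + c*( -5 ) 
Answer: b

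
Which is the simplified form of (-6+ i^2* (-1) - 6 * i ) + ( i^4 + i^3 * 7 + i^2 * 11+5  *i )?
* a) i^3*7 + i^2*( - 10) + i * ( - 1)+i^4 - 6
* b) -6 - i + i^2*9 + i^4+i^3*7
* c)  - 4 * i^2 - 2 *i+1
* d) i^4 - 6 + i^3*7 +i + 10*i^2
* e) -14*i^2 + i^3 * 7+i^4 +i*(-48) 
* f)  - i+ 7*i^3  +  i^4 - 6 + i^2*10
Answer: f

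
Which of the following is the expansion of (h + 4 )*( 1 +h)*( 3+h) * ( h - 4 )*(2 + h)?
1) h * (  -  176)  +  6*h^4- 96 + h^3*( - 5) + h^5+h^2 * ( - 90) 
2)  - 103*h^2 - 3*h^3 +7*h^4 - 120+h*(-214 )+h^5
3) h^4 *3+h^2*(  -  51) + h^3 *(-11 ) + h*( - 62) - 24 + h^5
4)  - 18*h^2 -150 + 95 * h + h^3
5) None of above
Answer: 1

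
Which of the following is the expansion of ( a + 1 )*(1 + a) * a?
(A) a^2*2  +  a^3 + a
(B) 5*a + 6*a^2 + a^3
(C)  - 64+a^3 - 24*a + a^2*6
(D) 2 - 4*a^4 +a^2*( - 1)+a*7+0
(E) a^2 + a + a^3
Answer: A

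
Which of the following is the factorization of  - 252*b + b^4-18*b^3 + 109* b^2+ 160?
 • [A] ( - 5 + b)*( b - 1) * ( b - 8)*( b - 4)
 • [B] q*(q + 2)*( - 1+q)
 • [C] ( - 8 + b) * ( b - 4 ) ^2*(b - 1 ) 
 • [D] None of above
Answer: A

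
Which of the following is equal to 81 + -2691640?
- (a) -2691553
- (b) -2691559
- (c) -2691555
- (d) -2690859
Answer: b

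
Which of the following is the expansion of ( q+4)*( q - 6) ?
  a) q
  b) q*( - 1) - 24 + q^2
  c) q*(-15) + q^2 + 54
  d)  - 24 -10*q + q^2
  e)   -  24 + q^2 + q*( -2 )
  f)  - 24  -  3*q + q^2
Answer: e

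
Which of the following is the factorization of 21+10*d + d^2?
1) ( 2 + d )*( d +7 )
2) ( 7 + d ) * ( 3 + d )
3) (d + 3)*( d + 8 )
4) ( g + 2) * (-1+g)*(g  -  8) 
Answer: 2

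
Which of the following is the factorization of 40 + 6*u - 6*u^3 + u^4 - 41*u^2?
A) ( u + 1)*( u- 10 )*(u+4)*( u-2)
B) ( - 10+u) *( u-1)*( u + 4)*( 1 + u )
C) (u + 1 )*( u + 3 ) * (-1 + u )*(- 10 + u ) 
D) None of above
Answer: B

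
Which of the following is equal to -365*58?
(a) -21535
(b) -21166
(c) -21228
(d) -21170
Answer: d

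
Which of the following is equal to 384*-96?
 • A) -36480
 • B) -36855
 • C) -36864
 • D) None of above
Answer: C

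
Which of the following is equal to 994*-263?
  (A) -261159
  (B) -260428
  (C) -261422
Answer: C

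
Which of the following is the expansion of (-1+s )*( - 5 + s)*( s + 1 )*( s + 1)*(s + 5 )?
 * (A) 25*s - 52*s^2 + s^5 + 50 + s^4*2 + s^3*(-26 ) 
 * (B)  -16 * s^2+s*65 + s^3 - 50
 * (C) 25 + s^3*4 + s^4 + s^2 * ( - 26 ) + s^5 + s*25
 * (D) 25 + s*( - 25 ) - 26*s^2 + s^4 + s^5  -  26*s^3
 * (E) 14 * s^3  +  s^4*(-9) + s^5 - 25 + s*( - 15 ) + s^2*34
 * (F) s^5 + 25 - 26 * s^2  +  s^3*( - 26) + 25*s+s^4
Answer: F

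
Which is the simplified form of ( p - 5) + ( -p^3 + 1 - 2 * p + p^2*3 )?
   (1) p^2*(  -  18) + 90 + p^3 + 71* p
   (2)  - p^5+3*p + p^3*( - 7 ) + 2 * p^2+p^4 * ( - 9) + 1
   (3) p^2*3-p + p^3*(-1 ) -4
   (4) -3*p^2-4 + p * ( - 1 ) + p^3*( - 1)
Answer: 3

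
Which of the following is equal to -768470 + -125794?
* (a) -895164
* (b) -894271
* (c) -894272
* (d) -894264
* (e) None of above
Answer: d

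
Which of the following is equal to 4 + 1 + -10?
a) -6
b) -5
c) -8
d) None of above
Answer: b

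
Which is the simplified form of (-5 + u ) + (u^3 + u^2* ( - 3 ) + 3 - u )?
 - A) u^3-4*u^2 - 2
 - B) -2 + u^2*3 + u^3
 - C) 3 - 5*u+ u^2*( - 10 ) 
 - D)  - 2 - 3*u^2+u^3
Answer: D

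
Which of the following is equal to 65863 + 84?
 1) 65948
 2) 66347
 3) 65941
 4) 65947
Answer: 4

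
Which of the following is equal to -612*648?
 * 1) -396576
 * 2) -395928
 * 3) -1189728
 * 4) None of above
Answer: 1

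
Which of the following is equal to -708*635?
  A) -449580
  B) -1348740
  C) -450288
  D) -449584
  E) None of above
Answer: A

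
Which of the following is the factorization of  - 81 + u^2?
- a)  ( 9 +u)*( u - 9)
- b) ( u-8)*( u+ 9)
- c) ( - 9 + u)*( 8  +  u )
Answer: a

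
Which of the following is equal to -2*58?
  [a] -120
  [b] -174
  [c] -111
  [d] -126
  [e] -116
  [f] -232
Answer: e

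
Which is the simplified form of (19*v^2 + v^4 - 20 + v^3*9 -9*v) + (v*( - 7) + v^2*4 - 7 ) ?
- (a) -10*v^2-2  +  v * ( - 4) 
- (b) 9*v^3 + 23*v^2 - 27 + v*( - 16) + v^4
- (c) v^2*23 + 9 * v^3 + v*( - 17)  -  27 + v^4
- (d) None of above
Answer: b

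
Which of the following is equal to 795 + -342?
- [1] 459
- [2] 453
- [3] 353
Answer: 2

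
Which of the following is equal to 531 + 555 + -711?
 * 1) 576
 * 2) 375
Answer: 2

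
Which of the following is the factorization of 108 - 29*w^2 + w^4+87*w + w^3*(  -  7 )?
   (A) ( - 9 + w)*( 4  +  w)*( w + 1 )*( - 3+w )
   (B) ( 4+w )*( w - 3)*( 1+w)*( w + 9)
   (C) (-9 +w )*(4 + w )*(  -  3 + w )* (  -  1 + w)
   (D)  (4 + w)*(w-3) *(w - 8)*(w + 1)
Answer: A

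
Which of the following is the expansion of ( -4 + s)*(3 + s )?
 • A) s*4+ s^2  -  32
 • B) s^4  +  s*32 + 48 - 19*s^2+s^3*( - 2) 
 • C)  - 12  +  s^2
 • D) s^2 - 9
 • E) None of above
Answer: E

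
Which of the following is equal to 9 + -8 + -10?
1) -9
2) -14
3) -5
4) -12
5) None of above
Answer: 1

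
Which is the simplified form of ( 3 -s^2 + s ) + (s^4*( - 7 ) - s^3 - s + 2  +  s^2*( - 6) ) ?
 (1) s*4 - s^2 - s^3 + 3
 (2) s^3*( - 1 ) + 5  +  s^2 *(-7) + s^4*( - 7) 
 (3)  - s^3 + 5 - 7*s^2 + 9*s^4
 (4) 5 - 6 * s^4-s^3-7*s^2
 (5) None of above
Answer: 2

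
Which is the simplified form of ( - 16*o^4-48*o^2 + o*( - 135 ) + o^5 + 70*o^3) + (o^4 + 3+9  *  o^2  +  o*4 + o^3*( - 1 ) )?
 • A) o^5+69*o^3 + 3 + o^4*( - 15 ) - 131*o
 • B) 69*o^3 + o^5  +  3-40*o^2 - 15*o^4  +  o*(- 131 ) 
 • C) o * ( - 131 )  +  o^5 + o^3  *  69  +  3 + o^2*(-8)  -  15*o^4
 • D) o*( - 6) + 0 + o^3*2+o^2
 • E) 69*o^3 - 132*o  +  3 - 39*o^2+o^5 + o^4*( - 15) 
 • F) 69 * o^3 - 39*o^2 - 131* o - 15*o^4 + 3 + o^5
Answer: F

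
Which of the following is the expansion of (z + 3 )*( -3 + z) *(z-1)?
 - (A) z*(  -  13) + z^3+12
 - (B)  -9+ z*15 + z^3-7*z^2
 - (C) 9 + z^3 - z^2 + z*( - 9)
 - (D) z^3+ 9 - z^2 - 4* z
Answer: C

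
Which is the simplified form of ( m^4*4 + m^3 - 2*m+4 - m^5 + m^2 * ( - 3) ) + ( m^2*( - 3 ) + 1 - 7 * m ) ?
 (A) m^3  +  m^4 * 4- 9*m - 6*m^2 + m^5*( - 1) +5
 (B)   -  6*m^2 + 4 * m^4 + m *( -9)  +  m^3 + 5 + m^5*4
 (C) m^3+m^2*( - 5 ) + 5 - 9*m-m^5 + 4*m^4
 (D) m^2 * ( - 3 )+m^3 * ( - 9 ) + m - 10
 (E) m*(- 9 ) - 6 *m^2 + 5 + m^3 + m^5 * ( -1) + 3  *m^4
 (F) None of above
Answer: A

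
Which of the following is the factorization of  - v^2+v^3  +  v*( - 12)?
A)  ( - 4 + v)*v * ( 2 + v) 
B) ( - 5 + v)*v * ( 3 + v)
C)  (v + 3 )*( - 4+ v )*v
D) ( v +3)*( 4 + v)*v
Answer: C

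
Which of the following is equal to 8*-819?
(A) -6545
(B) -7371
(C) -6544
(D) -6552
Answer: D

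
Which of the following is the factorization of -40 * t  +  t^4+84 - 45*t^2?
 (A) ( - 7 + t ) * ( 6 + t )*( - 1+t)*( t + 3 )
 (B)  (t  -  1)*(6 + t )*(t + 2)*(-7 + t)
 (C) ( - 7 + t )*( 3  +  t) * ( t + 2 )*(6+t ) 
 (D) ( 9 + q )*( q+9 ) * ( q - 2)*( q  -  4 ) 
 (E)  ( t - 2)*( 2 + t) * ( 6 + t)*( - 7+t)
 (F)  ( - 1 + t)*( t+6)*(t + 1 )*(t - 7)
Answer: B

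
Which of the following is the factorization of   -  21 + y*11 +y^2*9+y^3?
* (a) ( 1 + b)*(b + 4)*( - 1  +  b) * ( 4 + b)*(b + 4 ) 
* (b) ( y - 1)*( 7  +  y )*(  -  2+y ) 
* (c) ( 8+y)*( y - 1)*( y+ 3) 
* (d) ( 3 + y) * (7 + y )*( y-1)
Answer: d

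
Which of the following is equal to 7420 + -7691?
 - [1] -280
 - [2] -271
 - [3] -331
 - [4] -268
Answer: 2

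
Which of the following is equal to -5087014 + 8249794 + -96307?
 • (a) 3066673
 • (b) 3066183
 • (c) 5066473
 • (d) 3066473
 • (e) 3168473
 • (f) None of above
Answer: d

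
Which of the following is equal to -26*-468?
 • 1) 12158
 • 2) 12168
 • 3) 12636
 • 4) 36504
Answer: 2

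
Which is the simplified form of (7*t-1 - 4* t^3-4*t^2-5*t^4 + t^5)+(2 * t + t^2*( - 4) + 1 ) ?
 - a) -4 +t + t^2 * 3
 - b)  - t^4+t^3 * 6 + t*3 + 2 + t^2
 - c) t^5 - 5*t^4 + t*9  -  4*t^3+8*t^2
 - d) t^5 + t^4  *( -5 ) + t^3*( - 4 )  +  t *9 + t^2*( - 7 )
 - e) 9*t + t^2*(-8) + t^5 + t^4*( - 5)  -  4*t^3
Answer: e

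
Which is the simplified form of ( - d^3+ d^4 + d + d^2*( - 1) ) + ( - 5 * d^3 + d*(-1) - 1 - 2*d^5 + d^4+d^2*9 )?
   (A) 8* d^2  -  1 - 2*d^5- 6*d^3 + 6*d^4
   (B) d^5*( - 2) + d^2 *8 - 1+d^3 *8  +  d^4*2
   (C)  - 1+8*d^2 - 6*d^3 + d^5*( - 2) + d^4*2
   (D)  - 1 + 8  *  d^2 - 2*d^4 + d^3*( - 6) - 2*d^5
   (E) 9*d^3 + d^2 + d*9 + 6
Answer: C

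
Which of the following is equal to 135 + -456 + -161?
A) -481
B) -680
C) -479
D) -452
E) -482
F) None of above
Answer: E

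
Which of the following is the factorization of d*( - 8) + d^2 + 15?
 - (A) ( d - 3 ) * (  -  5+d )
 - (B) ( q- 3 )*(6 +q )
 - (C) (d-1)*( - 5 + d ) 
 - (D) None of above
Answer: A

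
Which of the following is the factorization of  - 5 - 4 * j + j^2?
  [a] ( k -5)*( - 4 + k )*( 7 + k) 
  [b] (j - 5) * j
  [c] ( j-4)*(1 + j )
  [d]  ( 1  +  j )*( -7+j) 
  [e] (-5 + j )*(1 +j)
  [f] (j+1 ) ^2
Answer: e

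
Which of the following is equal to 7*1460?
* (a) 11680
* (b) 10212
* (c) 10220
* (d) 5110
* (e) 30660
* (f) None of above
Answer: c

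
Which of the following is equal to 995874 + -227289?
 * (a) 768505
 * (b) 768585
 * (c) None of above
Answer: b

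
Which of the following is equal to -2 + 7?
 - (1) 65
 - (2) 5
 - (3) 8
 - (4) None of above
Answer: 2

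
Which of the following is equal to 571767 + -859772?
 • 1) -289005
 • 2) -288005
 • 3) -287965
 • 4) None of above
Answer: 2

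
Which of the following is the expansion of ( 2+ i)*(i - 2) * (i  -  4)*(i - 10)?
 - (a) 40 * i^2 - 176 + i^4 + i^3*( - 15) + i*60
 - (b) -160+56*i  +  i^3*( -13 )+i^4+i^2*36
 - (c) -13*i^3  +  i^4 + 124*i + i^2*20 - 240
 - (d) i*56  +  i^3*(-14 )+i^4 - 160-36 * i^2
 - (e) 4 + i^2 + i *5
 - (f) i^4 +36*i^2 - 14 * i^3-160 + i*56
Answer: f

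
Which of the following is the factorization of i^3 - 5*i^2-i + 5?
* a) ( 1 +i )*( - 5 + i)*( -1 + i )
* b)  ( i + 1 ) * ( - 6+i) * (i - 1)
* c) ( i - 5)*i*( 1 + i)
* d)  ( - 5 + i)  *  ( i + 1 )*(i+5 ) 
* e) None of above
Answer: a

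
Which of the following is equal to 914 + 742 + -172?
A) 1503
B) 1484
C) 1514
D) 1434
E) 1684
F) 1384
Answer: B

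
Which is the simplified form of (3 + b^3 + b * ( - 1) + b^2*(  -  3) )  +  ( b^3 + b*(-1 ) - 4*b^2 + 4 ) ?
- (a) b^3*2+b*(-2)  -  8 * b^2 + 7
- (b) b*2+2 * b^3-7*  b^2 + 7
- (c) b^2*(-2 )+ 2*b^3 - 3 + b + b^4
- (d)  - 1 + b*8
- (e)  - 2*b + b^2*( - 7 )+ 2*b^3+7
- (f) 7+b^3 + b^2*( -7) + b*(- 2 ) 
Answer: e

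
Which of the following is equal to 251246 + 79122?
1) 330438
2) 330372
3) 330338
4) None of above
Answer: 4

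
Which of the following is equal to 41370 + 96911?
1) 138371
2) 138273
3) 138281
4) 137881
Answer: 3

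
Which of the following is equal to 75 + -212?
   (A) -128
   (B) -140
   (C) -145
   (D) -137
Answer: D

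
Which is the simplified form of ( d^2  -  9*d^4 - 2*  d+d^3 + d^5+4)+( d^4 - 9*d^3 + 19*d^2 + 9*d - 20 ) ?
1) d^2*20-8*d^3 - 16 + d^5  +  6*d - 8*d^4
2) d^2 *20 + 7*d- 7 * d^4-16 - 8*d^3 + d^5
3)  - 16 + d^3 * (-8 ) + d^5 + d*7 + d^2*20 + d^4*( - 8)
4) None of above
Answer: 3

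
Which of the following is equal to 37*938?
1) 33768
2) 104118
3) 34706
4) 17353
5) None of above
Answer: 3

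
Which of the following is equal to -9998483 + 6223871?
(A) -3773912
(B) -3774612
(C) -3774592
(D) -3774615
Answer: B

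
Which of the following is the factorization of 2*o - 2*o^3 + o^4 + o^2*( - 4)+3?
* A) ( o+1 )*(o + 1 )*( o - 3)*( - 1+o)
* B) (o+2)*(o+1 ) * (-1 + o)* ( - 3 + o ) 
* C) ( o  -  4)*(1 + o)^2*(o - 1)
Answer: A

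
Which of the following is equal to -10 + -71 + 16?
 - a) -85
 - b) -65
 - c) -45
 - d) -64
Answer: b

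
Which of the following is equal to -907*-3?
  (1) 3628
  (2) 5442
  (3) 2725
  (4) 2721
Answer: 4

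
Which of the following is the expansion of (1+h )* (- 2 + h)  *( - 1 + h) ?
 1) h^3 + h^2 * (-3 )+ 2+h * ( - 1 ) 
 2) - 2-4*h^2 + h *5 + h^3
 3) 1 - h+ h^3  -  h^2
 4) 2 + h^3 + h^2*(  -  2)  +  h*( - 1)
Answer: 4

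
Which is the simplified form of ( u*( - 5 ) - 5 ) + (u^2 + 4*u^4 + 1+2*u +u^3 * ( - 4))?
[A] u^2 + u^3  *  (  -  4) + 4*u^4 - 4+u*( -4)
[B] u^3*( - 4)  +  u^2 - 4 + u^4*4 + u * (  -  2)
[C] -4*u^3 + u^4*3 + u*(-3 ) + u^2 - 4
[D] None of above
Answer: D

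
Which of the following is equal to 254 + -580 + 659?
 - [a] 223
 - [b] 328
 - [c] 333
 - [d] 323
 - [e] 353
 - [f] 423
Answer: c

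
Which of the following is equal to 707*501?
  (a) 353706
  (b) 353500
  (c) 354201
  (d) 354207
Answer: d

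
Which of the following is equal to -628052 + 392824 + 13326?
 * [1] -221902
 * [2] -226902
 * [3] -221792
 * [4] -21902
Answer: 1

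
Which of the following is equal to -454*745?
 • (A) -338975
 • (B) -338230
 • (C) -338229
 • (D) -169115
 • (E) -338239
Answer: B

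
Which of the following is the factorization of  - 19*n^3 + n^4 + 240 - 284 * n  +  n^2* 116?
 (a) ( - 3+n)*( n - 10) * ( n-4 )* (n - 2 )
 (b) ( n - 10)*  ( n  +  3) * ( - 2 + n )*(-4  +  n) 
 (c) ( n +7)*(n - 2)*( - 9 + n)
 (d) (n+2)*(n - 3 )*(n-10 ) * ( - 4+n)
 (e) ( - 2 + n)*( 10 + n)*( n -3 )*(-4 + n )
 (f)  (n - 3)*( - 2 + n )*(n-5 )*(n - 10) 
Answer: a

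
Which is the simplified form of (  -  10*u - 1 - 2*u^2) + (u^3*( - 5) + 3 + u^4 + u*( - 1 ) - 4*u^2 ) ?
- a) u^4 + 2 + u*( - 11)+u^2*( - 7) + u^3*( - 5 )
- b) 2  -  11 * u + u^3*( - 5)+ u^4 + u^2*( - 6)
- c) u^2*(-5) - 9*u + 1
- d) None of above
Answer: b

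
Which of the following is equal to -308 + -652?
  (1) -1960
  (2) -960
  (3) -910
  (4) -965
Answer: 2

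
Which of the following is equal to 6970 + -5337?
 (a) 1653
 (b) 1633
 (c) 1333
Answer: b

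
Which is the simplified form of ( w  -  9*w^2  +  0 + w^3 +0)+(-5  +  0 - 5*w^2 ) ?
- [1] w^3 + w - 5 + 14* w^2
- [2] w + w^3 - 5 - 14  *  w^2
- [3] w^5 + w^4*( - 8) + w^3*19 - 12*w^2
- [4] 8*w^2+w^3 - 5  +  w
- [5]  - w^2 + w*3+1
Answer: 2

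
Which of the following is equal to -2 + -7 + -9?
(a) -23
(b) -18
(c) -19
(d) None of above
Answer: b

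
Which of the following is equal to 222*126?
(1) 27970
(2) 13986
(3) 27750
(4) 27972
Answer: 4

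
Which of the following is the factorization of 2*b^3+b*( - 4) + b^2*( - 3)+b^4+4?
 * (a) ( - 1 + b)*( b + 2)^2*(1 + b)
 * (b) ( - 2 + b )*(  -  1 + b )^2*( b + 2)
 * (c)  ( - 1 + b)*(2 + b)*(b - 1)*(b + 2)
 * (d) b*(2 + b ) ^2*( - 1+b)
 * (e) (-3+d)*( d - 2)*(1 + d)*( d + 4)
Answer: c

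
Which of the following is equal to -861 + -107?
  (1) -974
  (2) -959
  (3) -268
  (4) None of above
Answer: 4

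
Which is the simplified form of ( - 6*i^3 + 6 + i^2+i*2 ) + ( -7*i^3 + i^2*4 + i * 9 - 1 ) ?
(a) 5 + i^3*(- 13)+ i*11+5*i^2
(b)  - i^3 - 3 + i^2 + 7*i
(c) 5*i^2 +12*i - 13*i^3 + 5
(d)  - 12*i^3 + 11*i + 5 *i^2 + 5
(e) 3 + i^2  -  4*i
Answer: a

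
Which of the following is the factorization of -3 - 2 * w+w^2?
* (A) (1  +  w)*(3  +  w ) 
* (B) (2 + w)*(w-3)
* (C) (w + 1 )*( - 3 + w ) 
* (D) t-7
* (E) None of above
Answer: C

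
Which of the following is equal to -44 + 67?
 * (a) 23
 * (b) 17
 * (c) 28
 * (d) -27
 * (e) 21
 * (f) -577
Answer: a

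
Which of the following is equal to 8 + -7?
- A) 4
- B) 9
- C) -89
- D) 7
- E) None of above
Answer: E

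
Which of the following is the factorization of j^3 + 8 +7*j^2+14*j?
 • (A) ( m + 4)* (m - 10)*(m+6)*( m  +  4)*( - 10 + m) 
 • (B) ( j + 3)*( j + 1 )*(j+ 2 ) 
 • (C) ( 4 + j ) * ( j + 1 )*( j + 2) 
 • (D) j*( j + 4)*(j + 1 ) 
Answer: C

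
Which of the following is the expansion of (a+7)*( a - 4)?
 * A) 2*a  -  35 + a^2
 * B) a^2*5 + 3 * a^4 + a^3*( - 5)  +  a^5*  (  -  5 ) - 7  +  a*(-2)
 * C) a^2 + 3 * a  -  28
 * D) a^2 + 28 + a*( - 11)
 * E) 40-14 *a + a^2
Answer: C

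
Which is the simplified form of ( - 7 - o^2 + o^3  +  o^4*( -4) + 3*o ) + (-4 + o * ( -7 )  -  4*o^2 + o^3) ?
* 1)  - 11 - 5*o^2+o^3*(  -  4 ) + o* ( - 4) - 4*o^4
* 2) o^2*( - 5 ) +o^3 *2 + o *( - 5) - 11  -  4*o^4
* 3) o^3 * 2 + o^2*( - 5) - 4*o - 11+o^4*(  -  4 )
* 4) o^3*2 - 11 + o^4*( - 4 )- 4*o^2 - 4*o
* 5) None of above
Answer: 3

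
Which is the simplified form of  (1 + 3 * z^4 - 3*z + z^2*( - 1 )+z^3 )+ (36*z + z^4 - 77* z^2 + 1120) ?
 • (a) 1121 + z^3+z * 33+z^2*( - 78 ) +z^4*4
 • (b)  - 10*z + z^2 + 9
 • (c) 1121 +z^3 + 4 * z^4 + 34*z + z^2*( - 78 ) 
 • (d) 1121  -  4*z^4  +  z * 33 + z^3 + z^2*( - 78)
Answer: a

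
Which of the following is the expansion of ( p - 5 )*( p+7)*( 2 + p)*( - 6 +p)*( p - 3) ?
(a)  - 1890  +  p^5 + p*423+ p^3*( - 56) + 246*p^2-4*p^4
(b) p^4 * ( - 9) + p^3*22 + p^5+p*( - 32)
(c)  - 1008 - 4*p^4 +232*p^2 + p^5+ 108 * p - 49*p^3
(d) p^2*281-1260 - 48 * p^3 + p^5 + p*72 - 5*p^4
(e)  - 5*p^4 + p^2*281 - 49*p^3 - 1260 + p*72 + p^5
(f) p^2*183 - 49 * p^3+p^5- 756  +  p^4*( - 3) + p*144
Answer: e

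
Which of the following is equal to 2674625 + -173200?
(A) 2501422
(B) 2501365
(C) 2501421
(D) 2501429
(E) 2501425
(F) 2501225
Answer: E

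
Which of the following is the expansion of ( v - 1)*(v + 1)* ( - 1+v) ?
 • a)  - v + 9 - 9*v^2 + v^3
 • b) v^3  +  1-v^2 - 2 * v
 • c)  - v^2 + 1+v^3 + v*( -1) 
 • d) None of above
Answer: c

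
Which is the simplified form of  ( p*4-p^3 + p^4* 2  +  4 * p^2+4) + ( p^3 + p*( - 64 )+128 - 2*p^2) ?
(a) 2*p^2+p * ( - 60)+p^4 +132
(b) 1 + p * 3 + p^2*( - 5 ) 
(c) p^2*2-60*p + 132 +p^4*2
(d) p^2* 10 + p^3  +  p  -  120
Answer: c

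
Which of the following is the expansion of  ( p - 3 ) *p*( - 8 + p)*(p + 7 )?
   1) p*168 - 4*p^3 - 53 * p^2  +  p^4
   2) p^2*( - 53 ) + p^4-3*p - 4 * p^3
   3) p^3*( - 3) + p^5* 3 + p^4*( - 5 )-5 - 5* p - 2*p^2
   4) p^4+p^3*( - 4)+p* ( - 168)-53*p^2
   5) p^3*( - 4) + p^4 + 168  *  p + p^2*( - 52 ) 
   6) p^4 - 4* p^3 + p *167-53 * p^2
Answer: 1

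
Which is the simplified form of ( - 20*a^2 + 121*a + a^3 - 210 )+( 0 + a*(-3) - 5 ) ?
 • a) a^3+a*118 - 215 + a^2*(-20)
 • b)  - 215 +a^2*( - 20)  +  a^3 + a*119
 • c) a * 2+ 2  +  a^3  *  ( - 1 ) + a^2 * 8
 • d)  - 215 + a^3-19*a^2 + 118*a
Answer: a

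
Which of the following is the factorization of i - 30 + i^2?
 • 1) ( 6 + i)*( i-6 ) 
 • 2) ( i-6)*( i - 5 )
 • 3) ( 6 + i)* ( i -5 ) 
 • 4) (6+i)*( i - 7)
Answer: 3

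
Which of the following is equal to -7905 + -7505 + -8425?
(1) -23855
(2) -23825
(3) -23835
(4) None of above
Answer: 3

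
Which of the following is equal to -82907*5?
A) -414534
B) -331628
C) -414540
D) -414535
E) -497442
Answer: D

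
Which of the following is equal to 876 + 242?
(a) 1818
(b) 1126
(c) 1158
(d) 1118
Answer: d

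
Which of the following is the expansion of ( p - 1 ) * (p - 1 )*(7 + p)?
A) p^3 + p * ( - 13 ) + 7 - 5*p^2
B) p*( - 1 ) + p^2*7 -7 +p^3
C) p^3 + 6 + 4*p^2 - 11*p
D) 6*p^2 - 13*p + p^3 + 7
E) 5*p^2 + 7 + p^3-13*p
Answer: E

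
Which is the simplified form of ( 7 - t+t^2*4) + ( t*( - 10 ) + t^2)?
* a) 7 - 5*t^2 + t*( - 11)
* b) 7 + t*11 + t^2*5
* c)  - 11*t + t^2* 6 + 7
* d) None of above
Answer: d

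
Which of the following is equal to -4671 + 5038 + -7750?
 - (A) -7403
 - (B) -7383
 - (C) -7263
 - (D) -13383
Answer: B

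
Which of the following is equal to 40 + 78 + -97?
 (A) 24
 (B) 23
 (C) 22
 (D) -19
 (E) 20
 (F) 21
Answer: F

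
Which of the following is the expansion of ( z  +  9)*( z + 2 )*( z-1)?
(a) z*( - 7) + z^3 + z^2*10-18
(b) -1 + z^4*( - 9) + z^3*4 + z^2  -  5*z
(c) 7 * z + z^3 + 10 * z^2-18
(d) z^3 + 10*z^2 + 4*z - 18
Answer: c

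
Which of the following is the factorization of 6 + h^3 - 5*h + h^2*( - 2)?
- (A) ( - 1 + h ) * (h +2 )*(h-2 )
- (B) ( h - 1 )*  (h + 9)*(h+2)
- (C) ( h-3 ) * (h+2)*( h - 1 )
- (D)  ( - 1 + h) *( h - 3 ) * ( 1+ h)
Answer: C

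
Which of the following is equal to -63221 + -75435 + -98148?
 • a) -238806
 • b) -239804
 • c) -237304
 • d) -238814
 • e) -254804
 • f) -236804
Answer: f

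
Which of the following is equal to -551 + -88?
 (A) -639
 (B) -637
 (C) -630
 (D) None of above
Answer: A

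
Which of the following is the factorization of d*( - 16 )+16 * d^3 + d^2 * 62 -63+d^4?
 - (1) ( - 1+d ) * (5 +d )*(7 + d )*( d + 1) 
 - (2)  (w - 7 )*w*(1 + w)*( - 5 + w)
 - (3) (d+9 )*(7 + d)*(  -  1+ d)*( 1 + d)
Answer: 3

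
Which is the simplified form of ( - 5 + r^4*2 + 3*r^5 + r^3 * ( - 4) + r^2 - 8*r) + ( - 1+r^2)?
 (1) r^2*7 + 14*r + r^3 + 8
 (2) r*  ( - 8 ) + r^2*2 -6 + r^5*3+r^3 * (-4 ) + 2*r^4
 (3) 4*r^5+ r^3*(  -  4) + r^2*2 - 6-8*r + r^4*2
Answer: 2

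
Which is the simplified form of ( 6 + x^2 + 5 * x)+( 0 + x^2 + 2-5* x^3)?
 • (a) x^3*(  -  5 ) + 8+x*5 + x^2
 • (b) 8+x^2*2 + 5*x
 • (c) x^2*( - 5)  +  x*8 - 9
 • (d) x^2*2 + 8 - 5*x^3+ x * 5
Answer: d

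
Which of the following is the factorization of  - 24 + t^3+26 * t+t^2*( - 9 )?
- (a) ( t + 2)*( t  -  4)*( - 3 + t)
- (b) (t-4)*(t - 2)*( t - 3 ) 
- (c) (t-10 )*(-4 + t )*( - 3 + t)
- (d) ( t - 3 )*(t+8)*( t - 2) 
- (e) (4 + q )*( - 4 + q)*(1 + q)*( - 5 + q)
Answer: b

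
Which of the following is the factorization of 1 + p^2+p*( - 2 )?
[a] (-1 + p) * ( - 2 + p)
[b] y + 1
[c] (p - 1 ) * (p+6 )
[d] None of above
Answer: d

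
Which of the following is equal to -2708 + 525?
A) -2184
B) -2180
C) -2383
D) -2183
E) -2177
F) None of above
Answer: D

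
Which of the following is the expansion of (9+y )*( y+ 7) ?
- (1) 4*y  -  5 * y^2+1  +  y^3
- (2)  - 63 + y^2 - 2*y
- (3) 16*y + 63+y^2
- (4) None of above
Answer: 3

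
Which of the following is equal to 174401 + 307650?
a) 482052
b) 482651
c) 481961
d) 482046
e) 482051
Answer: e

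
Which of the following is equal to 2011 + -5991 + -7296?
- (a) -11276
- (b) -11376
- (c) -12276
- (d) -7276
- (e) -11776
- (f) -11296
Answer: a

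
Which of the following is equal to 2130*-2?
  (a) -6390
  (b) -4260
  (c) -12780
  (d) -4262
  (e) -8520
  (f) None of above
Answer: b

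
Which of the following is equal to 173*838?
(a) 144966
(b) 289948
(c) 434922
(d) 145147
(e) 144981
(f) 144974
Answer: f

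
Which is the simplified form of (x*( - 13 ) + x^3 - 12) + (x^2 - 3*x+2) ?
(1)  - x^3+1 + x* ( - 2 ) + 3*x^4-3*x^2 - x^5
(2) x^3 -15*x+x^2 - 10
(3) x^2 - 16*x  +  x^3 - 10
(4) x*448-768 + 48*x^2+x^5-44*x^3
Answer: 3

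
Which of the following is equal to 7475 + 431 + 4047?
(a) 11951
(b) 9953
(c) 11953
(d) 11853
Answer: c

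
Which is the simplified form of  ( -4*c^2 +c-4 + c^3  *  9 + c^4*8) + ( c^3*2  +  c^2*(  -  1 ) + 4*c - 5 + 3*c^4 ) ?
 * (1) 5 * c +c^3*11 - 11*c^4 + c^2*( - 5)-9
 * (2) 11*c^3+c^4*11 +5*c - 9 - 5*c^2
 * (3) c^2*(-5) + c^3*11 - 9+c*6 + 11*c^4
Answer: 2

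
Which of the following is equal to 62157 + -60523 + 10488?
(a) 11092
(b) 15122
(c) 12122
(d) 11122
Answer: c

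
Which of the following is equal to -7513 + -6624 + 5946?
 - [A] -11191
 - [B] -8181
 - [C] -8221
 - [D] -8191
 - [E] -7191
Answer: D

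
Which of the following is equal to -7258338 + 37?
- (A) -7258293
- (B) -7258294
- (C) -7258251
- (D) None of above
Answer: D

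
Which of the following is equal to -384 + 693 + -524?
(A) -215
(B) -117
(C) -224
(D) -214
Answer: A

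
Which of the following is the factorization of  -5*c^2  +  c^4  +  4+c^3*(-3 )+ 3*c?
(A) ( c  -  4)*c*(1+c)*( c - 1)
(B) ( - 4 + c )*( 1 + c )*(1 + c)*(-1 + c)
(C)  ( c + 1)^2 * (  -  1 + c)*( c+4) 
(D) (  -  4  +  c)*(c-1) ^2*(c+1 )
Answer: B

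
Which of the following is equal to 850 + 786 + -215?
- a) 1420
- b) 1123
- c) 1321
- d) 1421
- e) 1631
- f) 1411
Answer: d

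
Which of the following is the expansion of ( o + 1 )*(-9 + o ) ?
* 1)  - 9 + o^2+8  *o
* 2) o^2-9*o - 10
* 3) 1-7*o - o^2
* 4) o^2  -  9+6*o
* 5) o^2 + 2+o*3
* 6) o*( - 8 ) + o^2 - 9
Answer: 6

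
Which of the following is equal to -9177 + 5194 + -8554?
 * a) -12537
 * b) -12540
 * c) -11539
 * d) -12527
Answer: a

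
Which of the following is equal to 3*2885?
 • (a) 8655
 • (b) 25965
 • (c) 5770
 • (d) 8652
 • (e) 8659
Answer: a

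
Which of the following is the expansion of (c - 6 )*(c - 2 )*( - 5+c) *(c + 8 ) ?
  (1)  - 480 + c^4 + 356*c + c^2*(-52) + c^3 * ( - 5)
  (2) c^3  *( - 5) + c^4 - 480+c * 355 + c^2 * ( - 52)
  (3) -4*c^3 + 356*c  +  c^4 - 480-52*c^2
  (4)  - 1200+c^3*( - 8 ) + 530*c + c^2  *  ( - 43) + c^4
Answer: 1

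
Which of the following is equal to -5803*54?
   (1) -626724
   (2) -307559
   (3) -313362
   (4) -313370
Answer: 3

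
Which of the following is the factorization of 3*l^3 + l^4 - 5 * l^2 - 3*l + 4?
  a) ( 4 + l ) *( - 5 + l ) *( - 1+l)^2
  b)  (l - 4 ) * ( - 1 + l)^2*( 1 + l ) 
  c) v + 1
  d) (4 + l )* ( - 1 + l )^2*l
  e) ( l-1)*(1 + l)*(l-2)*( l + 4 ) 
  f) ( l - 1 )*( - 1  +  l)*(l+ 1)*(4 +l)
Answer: f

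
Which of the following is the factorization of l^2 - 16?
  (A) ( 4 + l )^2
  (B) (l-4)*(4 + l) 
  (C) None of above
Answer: B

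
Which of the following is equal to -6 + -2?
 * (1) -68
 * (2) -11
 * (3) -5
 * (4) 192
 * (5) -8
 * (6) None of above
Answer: 5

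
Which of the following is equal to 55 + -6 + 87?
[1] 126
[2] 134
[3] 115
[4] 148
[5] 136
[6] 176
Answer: 5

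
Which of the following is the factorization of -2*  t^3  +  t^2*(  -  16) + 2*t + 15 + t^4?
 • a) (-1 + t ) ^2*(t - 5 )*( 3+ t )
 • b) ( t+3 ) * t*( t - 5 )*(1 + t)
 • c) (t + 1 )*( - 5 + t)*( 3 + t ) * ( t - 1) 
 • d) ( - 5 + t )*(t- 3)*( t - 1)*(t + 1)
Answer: c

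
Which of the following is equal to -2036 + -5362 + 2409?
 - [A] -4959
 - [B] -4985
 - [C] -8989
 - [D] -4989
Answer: D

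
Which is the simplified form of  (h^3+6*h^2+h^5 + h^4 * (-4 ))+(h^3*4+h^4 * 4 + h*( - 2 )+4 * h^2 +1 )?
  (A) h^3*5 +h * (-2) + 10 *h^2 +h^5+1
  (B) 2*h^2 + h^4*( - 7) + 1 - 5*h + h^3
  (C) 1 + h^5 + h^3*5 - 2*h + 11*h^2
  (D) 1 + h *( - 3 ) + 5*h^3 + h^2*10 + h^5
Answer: A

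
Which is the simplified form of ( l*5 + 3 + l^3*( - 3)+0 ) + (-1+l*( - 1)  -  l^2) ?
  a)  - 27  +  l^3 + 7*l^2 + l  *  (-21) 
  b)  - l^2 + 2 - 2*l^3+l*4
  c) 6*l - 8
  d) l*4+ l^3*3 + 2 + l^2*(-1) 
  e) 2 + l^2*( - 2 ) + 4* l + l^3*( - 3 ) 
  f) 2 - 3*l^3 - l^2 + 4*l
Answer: f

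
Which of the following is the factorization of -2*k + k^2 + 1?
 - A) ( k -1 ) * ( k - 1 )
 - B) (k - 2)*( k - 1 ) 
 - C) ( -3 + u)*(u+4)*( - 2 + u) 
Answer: A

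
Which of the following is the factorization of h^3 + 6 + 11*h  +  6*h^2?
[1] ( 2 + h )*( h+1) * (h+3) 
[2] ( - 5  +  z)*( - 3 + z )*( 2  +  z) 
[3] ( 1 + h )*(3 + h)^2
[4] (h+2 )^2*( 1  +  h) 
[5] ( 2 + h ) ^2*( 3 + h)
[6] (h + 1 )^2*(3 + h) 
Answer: 1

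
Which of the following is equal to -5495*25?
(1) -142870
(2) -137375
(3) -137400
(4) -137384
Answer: 2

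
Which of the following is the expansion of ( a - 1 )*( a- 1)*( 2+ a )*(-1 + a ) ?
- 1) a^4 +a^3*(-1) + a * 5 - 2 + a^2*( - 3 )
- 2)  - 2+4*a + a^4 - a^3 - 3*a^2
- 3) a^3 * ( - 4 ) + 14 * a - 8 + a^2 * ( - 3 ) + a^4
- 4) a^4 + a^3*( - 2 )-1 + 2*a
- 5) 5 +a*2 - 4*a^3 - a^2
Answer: 1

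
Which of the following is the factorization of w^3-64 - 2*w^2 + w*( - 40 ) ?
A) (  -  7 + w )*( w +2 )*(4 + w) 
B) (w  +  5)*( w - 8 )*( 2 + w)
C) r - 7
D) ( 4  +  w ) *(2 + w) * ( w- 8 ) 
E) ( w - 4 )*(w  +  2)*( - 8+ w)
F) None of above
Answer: D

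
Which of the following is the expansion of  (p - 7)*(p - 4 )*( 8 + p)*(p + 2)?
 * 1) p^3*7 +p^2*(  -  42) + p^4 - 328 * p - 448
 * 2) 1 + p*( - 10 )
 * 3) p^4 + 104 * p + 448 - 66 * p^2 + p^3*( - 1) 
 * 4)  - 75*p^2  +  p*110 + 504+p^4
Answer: 3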